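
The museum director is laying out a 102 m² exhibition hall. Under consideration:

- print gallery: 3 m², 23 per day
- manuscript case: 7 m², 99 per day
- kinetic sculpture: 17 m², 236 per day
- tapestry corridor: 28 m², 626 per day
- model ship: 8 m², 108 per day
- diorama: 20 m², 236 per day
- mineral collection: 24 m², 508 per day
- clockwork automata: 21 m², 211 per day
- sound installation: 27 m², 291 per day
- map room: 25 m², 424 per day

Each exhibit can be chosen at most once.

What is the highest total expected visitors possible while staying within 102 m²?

1902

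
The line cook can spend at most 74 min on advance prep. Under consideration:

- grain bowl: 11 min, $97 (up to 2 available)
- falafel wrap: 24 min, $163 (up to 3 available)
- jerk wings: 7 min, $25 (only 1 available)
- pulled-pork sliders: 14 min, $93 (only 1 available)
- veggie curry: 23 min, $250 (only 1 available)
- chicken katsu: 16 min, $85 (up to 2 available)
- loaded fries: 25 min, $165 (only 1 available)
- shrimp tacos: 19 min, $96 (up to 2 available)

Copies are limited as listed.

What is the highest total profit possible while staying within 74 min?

609

A density-first pass picks 2×grain bowl + falafel wrap + veggie curry — 607 at 69 min.
The 24 min tied up in falafel wrap is better spent on loaded fries — total rises to 609 (70 min).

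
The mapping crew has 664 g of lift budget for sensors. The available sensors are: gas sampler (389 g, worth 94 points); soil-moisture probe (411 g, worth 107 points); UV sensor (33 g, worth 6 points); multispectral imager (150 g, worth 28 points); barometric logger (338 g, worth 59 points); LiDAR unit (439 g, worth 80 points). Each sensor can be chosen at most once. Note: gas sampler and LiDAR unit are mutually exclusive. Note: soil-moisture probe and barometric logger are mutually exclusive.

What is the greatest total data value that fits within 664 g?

By data value per g: soil-moisture probe 0.26, gas sampler 0.24, multispectral imager 0.19, LiDAR unit 0.18 lead.
Taking soil-moisture probe + UV sensor + multispectral imager: 594 g used, 141 in data value.

141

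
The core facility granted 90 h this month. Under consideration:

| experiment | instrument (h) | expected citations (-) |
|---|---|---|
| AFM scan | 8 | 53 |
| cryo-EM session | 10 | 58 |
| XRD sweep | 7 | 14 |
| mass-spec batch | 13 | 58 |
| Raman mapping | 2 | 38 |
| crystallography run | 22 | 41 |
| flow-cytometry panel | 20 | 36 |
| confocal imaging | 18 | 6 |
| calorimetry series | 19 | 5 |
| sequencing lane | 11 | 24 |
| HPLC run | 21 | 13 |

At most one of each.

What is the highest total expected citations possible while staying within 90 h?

Greedy by ratio would take AFM scan + cryo-EM session + XRD sweep + mass-spec batch + Raman mapping + crystallography run + sequencing lane: 73 h used, total 286.
The 7 h tied up in XRD sweep is better spent on flow-cytometry panel — total rises to 308 (86 h).
The closest alternative, AFM scan + cryo-EM session + XRD sweep + mass-spec batch + Raman mapping + crystallography run + flow-cytometry panel, reaches only 298.

308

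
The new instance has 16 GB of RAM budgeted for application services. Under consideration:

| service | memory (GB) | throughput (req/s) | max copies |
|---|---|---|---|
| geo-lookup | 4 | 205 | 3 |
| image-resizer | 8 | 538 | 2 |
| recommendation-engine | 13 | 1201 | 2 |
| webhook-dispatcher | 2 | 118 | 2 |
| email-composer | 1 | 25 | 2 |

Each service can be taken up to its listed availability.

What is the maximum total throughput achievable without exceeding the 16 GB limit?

1344

Density check — recommendation-engine 92.38, image-resizer 67.25, webhook-dispatcher 59.00, geo-lookup 51.25 are the best per GB.
Best packing: recommendation-engine + webhook-dispatcher + email-composer — 16 GB, 1344 total.
Nothing else within 16 GB beats 1344.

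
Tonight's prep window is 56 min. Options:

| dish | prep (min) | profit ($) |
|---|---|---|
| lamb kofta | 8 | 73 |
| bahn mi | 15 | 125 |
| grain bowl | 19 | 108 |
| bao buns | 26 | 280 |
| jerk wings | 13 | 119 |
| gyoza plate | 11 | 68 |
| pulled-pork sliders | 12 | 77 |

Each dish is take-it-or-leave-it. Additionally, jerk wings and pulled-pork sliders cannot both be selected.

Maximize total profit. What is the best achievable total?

Taking the top-ratio dishes first gives lamb kofta + bao buns + jerk wings for 472 (47 min).
Replace lamb kofta with bahn mi: the trade gains 52 net, giving 524 at 54 min.
The closest alternative, bahn mi + bao buns + pulled-pork sliders, reaches only 482.

524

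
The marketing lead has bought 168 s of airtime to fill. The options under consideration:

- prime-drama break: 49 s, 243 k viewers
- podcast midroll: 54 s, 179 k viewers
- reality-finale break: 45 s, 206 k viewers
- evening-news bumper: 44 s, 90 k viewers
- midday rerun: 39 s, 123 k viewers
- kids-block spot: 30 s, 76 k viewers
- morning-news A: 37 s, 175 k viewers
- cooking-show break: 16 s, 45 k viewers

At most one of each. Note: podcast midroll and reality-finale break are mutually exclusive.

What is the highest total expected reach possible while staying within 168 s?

Filling by ratio: prime-drama break + reality-finale break + morning-news A + cooking-show break for 669, with 21 s left unused.
The 16 s tied up in cooking-show break is better spent on kids-block spot — total rises to 700 (161 s).
The closest alternative, prime-drama break + reality-finale break + morning-news A + cooking-show break, reaches only 669.

700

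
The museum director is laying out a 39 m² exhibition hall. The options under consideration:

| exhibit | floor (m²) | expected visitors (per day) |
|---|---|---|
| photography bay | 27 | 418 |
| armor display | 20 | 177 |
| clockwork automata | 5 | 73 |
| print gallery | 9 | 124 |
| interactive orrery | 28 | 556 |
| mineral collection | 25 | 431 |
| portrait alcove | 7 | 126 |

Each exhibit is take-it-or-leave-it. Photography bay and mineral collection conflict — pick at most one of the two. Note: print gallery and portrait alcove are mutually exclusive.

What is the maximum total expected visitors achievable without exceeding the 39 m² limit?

The ratio ordering already packs tightly: interactive orrery + portrait alcove, 35 m², 682.
An exhaustive check of the 128 subsets confirms 682.

682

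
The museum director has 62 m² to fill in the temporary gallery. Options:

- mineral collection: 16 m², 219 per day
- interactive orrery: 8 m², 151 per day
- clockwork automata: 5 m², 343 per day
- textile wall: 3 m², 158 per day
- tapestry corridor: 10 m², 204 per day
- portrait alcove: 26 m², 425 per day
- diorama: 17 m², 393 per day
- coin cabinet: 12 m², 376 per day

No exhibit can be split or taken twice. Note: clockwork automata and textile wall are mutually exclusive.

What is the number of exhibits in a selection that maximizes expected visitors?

Optimal total is 1537.
For example clockwork automata + portrait alcove + diorama + coin cabinet achieves it, using 60 m².
All optima have 4 exhibits.

4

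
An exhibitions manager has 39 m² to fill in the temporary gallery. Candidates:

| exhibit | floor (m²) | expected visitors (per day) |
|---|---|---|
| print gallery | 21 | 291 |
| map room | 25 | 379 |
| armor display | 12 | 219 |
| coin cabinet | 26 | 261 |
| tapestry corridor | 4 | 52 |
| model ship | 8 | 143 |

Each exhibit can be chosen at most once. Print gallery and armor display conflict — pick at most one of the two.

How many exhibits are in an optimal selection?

2

Best achievable expected visitors is 598.
One optimal bundle: map room + armor display (37 m²).
Any selection reaching 598 contains exactly 2 exhibits.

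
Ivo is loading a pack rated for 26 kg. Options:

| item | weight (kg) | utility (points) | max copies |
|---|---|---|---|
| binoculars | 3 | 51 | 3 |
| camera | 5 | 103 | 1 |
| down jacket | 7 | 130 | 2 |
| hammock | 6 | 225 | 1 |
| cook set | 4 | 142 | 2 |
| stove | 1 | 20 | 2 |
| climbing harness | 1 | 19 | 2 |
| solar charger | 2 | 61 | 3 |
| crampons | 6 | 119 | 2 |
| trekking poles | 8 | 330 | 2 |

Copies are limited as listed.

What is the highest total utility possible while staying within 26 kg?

Hammock + cook set + 2×trekking poles uses 26 of the 26 kg and totals 1027.

1027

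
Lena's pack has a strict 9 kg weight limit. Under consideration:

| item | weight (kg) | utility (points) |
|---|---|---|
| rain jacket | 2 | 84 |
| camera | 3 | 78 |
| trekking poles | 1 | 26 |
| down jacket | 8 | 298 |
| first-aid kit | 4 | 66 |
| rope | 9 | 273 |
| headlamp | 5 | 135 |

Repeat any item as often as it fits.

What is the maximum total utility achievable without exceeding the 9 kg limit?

The ratio ordering already packs tightly: 4×rain jacket + trekking poles, 9 kg, 362.

362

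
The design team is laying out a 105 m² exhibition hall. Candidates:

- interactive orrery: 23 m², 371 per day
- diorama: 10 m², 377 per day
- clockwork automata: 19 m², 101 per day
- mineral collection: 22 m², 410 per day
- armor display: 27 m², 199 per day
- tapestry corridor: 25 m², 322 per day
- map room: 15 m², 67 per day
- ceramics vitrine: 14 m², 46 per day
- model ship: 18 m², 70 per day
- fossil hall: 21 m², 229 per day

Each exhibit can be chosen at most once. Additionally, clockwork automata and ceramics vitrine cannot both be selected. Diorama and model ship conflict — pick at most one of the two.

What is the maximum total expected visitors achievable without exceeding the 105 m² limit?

1709

Density check — diorama 37.70, mineral collection 18.64, interactive orrery 16.13 are the best per m².
The ratio ordering already packs tightly: interactive orrery + diorama + mineral collection + tapestry corridor + fossil hall, 101 m², 1709.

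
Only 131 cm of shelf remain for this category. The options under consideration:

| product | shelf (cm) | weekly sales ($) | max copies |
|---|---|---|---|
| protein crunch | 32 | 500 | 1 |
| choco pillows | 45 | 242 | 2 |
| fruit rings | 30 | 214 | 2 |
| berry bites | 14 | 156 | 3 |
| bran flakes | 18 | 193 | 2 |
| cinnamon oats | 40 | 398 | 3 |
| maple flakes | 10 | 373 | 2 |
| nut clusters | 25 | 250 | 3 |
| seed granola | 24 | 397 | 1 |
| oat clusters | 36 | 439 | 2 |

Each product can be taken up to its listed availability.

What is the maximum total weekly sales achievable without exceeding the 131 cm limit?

2275

Density check — maple flakes 37.30, seed granola 16.54, protein crunch 15.62 are the best per cm.
Taking the top-ratio products first gives protein crunch + berry bites + 2×maple flakes + seed granola + oat clusters for 2238 (126 cm).
The 14 cm tied up in berry bites is better spent on bran flakes — total rises to 2275 (130 cm).
That's the maximum — no swap from here does better than 2275.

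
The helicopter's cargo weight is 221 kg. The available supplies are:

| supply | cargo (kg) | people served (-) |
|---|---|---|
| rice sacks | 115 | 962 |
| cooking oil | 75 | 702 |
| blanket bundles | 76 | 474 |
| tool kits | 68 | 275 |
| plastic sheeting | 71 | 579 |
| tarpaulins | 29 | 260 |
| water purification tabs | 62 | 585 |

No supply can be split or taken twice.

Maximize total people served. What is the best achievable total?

By people served per kg: water purification tabs 9.44, cooking oil 9.36, tarpaulins 8.97 lead.
Greedy by ratio would take cooking oil + tarpaulins + water purification tabs: 166 kg used, total 1547.
The 62 kg tied up in water purification tabs is better spent on rice sacks — total rises to 1924 (219 kg).
Every other selection either busts 221 kg or fails to beat 1924.

1924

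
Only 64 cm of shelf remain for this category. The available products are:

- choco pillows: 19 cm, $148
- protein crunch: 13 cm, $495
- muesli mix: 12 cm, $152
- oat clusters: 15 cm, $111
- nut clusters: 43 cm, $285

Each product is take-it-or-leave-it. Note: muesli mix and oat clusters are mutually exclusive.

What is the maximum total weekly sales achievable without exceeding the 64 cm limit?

795

By weekly sales per cm: protein crunch 38.08, muesli mix 12.67, choco pillows 7.79, oat clusters 7.40 lead.
Choco pillows + protein crunch + muesli mix uses 44 of the 64 cm and totals 795.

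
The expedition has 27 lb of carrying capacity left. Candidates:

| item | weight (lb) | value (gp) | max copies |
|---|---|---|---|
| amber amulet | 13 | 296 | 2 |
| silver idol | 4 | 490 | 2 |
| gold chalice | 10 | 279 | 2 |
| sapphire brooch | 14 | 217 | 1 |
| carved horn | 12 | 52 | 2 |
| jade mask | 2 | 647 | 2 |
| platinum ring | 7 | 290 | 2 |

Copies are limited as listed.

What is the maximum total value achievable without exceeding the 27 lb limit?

2854

Density check — jade mask 323.50, silver idol 122.50, platinum ring 41.43 are the best per lb.
Best packing: 2×silver idol + 2×jade mask + 2×platinum ring — 26 lb, 2854 total.
Nothing else within 27 lb beats 2854.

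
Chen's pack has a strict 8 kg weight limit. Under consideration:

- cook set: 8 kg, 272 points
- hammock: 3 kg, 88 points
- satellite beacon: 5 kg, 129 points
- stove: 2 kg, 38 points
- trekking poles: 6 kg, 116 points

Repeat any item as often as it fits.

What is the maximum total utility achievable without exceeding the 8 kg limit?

272

The ratio ordering already packs tightly: cook set, 8 kg, 272.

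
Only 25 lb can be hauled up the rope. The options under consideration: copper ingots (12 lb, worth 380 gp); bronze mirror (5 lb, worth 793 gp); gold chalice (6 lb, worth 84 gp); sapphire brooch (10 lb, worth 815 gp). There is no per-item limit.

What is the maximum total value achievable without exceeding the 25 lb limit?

Best packing: 5×bronze mirror — 25 lb, 3965 total.
No other feasible combination exceeds 3965.

3965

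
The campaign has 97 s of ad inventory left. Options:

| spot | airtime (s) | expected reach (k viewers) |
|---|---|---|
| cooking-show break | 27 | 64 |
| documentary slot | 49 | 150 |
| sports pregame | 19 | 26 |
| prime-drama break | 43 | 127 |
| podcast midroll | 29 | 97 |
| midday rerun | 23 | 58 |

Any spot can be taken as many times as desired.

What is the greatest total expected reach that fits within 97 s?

291

The ratio ordering already packs tightly: 3×podcast midroll, 87 s, 291.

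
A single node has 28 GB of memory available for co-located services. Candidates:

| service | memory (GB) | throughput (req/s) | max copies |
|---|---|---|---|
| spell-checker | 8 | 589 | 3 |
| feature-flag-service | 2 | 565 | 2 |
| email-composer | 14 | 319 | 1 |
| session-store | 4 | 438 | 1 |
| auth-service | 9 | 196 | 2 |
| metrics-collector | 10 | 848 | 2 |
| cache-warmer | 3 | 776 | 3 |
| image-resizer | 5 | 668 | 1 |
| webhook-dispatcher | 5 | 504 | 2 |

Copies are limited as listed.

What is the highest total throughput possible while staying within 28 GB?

5134

By throughput per GB: feature-flag-service 282.50, cache-warmer 258.67, image-resizer 133.60, session-store 109.50 lead.
The ratio heuristic lands on 2×feature-flag-service + session-store + 3×cache-warmer + image-resizer + webhook-dispatcher (5068) but leaves 1 GB idle.
The 4 GB tied up in session-store is better spent on webhook-dispatcher — total rises to 5134 (28 GB).
That's the maximum — no swap from here does better than 5134.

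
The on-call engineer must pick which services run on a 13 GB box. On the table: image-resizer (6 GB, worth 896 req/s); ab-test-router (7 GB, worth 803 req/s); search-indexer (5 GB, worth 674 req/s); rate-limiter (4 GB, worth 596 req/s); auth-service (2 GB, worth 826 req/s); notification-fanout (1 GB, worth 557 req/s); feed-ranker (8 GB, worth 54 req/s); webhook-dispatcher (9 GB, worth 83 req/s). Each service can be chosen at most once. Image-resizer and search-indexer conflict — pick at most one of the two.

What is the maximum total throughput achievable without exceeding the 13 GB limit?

2875

Image-resizer + rate-limiter + auth-service + notification-fanout uses 13 of the 13 GB and totals 2875.
Nothing else feasible within 13 GB beats 2875.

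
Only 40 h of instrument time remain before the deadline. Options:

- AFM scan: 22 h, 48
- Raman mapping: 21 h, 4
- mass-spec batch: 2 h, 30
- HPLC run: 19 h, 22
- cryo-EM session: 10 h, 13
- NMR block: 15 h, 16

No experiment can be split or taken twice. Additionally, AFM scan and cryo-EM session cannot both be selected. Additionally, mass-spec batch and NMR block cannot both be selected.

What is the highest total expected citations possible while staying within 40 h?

Taking AFM scan + mass-spec batch: 24 h used, 78 in expected citations.
Next best is mass-spec batch + HPLC run + cryo-EM session at 65 (31 h) — short by 13.

78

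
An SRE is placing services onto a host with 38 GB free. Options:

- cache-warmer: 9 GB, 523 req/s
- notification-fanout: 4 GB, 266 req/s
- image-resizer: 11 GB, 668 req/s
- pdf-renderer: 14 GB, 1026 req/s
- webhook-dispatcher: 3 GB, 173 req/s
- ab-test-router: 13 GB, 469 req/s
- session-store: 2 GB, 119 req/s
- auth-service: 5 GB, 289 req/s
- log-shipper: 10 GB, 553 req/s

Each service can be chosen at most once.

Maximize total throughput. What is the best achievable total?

2483

The ratio heuristic lands on notification-fanout + image-resizer + pdf-renderer + session-store + auth-service (2368) but leaves 2 GB idle.
Replace session-store and auth-service with cache-warmer: the trade gains 115 net, giving 2483 at 38 GB.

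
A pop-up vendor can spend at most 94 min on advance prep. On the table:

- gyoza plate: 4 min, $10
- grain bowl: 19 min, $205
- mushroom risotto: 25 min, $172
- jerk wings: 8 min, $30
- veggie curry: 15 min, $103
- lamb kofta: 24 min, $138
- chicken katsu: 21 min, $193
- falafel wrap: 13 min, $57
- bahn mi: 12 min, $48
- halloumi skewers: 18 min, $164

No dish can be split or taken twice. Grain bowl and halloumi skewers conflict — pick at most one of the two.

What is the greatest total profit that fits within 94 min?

Best packing: grain bowl + mushroom risotto + veggie curry + chicken katsu + falafel wrap — 93 min, 730 total.
Next best is grain bowl + mushroom risotto + veggie curry + chicken katsu + bahn mi at 721 (92 min) — short by 9.

730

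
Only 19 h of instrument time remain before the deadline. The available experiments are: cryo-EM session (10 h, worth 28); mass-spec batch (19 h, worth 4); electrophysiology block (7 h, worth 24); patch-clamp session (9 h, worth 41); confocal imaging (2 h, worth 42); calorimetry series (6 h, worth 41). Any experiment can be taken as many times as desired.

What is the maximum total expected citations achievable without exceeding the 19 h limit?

Taking 9×confocal imaging: 18 h used, 378 in expected citations.
That's the maximum — no swap from here does better than 378.

378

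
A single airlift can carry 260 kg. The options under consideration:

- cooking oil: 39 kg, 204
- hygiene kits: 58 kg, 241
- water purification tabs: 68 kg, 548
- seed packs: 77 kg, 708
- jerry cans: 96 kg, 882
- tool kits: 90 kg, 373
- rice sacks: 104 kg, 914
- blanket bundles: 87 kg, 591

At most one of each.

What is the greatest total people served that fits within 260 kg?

Filling by ratio: water purification tabs + seed packs + jerry cans for 2138, with 19 kg left unused.
The 68 kg tied up in water purification tabs is better spent on blanket bundles — total rises to 2181 (260 kg).
The closest alternative, water purification tabs + seed packs + rice sacks, reaches only 2170.

2181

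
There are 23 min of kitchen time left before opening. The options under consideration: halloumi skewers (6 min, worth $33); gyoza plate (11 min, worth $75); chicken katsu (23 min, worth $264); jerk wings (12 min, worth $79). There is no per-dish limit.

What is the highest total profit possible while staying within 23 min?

Chicken katsu uses 23 of the 23 min and totals 264.

264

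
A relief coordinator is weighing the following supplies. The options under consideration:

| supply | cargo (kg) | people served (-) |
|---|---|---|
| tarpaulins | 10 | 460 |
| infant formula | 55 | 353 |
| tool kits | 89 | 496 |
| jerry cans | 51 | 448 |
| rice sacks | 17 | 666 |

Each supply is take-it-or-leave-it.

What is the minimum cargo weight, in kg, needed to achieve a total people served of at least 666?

17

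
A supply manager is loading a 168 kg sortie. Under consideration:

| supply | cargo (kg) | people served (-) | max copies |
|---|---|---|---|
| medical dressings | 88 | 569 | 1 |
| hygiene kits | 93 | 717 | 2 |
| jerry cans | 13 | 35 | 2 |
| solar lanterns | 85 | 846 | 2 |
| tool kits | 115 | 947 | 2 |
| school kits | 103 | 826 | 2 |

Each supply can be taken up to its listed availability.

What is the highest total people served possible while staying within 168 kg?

By people served per kg: solar lanterns 9.95, tool kits 8.23, school kits 8.02 lead.
A density-first pass picks 2×jerry cans + solar lanterns — 916 at 111 kg.
Dropping solar lanterns frees 85 kg; slotting in tool kits (115 kg) lifts the total to 1017 at 141 kg.
That's the maximum — no swap from here does better than 1017.

1017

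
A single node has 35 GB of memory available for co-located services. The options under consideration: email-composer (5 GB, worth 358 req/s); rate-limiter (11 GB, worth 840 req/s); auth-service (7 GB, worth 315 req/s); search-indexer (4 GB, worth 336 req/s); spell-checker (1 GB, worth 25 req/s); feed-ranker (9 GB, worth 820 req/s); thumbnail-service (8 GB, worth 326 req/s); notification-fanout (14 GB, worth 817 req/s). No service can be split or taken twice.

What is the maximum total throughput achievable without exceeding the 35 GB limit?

Ranking by ratio (throughput/GB): feed-ranker 91.11, search-indexer 84.00, rate-limiter 76.36, email-composer 71.60.
Greedy by ratio would take email-composer + rate-limiter + search-indexer + spell-checker + feed-ranker: 30 GB used, total 2379.
Replace email-composer and search-indexer with notification-fanout: the trade gains 123 net, giving 2502 at 35 GB.
Runner-up rate-limiter + feed-ranker + notification-fanout tops out at 2477.

2502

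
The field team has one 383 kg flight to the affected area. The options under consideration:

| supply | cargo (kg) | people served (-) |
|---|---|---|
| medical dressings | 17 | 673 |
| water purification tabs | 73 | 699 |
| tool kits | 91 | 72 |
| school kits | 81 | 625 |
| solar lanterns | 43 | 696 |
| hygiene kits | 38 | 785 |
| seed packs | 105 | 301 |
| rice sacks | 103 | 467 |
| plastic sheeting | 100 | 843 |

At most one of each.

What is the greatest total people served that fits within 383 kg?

Taking medical dressings + water purification tabs + school kits + solar lanterns + hygiene kits + plastic sheeting: 352 kg used, 4321 in people served.
The closest alternative, medical dressings + water purification tabs + solar lanterns + hygiene kits + rice sacks + plastic sheeting, reaches only 4163.

4321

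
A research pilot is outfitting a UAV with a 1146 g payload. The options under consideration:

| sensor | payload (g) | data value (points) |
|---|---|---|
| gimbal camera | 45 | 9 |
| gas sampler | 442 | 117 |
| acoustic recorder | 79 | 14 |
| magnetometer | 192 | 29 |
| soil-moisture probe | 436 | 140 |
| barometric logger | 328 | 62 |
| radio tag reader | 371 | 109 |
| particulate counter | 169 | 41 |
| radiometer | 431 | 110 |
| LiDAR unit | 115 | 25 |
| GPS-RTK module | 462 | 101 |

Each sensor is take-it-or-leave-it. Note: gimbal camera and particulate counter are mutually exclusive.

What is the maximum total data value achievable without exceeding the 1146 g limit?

315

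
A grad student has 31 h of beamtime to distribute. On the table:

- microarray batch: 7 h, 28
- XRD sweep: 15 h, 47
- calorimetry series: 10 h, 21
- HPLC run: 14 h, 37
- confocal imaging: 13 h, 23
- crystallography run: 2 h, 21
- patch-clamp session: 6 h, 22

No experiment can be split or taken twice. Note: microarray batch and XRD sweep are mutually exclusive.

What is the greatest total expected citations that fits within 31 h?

108

Density check — crystallography run 10.50, microarray batch 4.00, patch-clamp session 3.67 are the best per h.
Microarray batch + HPLC run + crystallography run + patch-clamp session uses 29 of the 31 h and totals 108.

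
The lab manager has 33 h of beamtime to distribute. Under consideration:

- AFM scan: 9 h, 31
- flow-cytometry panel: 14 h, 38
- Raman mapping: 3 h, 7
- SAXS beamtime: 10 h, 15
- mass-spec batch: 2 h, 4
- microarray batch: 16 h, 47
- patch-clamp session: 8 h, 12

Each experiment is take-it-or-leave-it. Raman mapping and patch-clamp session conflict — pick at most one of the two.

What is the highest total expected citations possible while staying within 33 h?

Greedy by ratio would take AFM scan + Raman mapping + mass-spec batch + microarray batch: 30 h used, total 89.
Replace AFM scan and mass-spec batch with flow-cytometry panel: the trade gains 3 net, giving 92 at 33 h.
Next best is AFM scan + microarray batch + patch-clamp session at 90 (33 h) — short by 2.

92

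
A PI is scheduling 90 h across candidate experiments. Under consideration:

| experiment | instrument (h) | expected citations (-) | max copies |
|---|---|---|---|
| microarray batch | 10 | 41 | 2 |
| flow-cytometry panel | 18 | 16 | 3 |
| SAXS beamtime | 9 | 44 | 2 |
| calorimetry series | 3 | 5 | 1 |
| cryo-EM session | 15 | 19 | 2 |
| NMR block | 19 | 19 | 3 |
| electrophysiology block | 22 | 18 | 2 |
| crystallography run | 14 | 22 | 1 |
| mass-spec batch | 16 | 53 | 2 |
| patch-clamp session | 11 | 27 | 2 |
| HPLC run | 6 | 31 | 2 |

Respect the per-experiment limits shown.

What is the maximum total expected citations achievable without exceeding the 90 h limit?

2×microarray batch + 2×SAXS beamtime + calorimetry series + 2×mass-spec batch + 2×HPLC run uses 85 of the 90 h and totals 343.
The spare 5 h is too small for any remaining experiment, and no exchange beats 343.

343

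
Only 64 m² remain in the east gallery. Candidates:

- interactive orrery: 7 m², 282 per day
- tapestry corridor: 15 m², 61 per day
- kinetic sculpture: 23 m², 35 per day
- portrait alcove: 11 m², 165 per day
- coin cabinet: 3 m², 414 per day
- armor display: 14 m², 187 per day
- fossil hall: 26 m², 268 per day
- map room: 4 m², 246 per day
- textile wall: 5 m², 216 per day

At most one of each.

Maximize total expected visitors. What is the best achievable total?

1613

Greedy by ratio would take interactive orrery + tapestry corridor + portrait alcove + coin cabinet + armor display + map room + textile wall: 59 m² used, total 1571.
Dropping tapestry corridor and portrait alcove frees 26 m²; slotting in fossil hall (26 m²) lifts the total to 1613 at 59 m².
Nothing else within 64 m² beats 1613.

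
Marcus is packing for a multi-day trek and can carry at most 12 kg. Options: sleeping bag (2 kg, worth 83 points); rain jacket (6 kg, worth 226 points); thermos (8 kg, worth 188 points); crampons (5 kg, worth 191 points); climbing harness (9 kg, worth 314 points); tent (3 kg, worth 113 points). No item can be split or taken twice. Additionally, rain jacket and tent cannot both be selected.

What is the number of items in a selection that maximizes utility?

2

Best achievable utility is 427.
climbing harness + tent hits 427 at 12 kg.
All optima have 2 items.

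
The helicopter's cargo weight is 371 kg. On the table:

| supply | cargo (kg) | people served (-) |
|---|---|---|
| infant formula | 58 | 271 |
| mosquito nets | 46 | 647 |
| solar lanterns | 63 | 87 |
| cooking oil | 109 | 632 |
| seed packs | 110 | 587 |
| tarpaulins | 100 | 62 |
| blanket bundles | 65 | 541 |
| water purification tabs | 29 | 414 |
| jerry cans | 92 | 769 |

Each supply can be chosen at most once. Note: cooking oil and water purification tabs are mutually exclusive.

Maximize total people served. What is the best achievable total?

2958

Mosquito nets + seed packs + blanket bundles + water purification tabs + jerry cans uses 342 of the 371 kg and totals 2958.
Next best is infant formula + mosquito nets + cooking oil + blanket bundles + jerry cans at 2860 (370 kg) — short by 98.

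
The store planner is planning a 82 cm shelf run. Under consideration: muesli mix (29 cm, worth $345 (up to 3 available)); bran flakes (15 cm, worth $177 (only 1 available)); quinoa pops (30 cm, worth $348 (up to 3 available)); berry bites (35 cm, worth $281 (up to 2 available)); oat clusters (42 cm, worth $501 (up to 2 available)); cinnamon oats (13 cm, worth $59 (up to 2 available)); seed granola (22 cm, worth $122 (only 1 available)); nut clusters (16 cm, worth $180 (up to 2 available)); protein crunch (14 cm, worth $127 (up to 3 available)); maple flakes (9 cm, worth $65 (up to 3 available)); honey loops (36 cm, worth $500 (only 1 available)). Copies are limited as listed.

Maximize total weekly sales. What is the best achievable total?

1028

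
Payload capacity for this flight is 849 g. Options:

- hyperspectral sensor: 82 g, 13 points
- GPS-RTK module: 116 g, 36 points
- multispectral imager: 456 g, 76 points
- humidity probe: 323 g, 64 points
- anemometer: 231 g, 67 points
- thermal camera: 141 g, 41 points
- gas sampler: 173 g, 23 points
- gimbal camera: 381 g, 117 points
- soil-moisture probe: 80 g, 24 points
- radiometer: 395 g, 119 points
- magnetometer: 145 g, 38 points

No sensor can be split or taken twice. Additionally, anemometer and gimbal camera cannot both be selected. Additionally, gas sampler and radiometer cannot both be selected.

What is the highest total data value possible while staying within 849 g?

A density-first pass picks hyperspectral sensor + GPS-RTK module + thermal camera + gimbal camera + soil-moisture probe — 231 at 800 g.
A better packing is anemometer + thermal camera + soil-moisture probe + radiometer: 847 g, total 251.
Runner-up GPS-RTK module + anemometer + soil-moisture probe + radiometer tops out at 246.

251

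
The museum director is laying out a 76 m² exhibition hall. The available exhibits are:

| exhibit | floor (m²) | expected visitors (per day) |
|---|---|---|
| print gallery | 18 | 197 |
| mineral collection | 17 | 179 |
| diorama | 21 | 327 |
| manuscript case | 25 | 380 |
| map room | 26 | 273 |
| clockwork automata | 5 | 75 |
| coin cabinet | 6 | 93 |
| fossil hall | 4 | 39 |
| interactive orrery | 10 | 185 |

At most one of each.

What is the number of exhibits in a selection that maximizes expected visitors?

6

Best achievable expected visitors is 1099.
One optimal bundle: diorama + manuscript case + clockwork automata + coin cabinet + fossil hall + interactive orrery (71 m²).
All optima have 6 exhibits.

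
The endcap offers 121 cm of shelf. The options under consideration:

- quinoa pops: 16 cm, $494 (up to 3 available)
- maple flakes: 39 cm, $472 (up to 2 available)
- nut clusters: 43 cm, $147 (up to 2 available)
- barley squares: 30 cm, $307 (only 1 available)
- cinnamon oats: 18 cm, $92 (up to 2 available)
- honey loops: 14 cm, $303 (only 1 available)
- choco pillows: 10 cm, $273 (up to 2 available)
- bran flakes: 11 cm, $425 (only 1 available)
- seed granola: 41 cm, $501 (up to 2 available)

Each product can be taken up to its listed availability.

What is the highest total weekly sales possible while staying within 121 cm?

The ratio heuristic lands on 3×quinoa pops + cinnamon oats + honey loops + 2×choco pillows + bran flakes (2848) but leaves 10 cm idle.
Dropping cinnamon oats and honey loops frees 32 cm; slotting in seed granola (41 cm) lifts the total to 2954 at 120 cm.
Nothing else within 121 cm beats 2954.

2954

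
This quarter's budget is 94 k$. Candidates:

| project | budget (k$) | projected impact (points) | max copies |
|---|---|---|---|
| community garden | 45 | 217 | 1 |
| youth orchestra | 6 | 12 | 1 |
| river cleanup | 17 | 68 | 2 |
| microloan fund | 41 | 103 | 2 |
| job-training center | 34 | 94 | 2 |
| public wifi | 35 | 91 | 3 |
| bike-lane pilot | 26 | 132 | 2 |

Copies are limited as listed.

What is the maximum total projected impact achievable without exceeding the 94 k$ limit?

Filling by ratio: youth orchestra + 2×river cleanup + 2×bike-lane pilot for 412, with 2 k$ left unused.
Replace river cleanup and bike-lane pilot with community garden: the trade gains 17 net, giving 429 at 94 k$.
Nothing else within 94 k$ beats 429.

429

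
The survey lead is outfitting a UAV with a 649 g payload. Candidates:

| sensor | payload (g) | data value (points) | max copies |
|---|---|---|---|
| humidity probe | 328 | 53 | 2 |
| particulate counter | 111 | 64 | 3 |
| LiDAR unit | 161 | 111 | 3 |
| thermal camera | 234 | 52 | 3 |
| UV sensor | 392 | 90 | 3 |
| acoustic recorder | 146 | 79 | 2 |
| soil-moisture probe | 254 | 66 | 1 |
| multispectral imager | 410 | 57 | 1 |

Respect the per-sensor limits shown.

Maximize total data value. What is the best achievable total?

By data value per g: LiDAR unit 0.69, particulate counter 0.58, acoustic recorder 0.54 lead.
Filling by ratio: particulate counter + 3×LiDAR unit for 397, with 55 g left unused.
The 111 g tied up in particulate counter is better spent on acoustic recorder — total rises to 412 (629 g).

412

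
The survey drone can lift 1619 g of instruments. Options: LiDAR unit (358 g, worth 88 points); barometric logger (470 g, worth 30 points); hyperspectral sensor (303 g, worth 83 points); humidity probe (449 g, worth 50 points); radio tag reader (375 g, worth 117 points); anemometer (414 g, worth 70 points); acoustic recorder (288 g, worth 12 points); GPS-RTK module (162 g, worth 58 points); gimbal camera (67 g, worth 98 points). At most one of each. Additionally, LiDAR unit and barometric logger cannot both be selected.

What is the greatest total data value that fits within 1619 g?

456

Taking LiDAR unit + hyperspectral sensor + radio tag reader + anemometer + gimbal camera: 1517 g used, 456 in data value.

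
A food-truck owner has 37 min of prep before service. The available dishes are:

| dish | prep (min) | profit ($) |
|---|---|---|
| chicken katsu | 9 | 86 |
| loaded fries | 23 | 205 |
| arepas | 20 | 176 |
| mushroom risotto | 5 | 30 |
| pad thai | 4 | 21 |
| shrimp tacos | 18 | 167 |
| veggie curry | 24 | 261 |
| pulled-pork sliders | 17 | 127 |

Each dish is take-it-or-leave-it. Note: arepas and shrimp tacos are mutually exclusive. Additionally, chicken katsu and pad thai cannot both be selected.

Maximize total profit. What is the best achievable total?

347

Density check — veggie curry 10.88, chicken katsu 9.56, shrimp tacos 9.28, loaded fries 8.91 are the best per min.
Taking chicken katsu + veggie curry: 33 min used, 347 in profit.
Nothing else feasible within 37 min beats 347.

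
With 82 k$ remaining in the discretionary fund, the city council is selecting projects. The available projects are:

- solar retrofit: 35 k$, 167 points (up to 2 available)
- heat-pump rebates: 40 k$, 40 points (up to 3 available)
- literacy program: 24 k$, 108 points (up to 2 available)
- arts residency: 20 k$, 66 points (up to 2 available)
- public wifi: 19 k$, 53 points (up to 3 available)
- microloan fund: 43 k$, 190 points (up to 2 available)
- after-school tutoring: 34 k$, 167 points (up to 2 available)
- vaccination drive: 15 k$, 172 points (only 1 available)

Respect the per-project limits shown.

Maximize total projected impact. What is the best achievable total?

By projected impact per k$: vaccination drive 11.47, after-school tutoring 4.91, solar retrofit 4.77 lead.
A density-first pass picks literacy program + after-school tutoring + vaccination drive — 447 at 73 k$.
Dropping after-school tutoring frees 34 k$; slotting in microloan fund (43 k$) lifts the total to 470 at 82 k$.
Every other selection either busts 82 k$ or exceeds an availability limit or fails to beat 470.

470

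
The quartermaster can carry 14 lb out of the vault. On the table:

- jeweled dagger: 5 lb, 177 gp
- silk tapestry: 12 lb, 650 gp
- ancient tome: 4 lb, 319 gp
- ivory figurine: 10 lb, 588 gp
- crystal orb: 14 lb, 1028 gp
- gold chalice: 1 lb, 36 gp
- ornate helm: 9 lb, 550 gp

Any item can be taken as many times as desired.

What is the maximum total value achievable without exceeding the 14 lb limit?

1029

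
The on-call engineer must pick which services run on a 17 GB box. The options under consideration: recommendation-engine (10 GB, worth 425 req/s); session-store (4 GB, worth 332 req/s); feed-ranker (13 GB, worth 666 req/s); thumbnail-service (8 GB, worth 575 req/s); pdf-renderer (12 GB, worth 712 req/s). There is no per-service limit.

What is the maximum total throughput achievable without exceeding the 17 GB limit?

1328

Ranking by ratio (throughput/GB): session-store 83.00, thumbnail-service 71.88, pdf-renderer 59.33.
4×session-store uses 16 of the 17 GB and totals 1328.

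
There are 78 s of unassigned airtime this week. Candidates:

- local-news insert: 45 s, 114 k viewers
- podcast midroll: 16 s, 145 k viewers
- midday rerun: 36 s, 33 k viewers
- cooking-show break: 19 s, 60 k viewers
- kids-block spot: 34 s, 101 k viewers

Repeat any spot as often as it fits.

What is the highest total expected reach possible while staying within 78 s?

580

By expected reach per s: podcast midroll 9.06, cooking-show break 3.16, kids-block spot 2.97, local-news insert 2.53 lead.
4×podcast midroll uses 64 of the 78 s and totals 580.
Nothing else within 78 s beats 580.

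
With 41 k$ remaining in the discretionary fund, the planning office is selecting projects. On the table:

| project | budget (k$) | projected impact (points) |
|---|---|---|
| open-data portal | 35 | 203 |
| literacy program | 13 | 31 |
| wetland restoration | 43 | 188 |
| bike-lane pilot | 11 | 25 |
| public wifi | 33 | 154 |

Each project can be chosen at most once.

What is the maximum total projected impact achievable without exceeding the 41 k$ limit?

203

By projected impact per k$: open-data portal 5.80, public wifi 4.67, wetland restoration 4.37 lead.
Open-data portal uses 35 of the 41 k$ and totals 203.
An exhaustive check of the 32 subsets confirms 203.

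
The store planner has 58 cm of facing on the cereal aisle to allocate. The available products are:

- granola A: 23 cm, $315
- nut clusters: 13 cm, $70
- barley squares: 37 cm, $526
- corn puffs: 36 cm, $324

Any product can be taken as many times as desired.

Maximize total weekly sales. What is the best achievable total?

630

The ratio heuristic lands on nut clusters + barley squares (596) but leaves 8 cm idle.
The 50 cm tied up in nut clusters and barley squares is better spent on 2×granola A — total rises to 630 (46 cm).
That's the maximum — no swap from here does better than 630.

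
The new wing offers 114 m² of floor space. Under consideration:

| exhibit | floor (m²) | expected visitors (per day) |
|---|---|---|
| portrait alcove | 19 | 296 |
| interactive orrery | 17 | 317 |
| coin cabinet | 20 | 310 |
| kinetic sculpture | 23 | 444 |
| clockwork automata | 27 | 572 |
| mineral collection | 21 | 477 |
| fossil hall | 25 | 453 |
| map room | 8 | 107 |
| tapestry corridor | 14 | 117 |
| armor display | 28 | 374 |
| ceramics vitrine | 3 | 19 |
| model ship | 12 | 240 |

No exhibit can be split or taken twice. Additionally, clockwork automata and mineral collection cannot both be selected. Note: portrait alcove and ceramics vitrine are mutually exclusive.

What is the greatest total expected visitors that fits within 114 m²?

2133

Interactive orrery + kinetic sculpture + clockwork automata + fossil hall + map room + model ship uses 112 of the 114 m² and totals 2133.
Next best is portrait alcove + kinetic sculpture + clockwork automata + fossil hall + map room + model ship at 2112 (114 m²) — short by 21.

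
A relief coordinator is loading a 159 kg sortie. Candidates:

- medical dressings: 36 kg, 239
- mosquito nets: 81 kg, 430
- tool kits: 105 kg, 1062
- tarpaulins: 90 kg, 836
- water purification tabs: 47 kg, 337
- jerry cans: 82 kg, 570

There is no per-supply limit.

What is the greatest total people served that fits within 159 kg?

1399

Ranking by ratio (people served/kg): tool kits 10.11, tarpaulins 9.29, water purification tabs 7.17, jerry cans 6.95.
The ratio ordering already packs tightly: tool kits + water purification tabs, 152 kg, 1399.
The spare 7 kg is too small for any remaining supply, and no exchange beats 1399.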